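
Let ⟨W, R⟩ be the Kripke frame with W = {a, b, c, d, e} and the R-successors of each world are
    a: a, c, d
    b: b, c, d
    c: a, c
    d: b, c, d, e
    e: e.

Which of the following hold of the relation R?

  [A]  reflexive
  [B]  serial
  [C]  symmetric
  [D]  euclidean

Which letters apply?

A, B

(A) reflexive: each world relates to itself.
(B) serial: every world has an R-successor.
(C) not symmetric: a R d but not d R a.
(D) not euclidean: a R c and a R d but not c R d.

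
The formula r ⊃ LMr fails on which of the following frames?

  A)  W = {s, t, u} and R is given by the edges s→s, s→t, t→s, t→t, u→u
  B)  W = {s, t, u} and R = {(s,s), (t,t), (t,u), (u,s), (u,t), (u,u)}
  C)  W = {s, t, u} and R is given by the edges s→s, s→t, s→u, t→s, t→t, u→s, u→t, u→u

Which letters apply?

The schema r ⊃ LMr is axiom B; it is valid on a frame iff R is symmetric.
(A) R is symmetric (every R-edge is matched by its reverse), so the schema is valid here.
(B) R is not symmetric (u R s but not s R u), so the schema fails here.
(C) R is not symmetric (u R t but not t R u), so the schema fails here.

B, C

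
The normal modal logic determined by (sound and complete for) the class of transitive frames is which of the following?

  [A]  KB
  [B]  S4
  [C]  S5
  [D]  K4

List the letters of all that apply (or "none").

D

(A) KB is determined by the class of symmetric frames.
(B) S4 is determined by the class of reflexive and transitive frames.
(C) S5 is determined by the class of reflexive, symmetric, and transitive frames.
(D) K4 is determined by exactly this class.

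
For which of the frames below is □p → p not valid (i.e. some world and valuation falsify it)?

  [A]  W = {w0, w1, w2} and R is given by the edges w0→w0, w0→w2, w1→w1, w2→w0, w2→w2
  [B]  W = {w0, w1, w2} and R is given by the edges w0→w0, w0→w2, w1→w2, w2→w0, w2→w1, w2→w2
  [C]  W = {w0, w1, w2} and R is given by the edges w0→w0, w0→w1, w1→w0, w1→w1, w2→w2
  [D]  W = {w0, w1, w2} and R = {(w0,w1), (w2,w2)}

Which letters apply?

B, D

The schema □p → p is axiom T; it is valid on a frame iff R is reflexive.
(A) R is reflexive (each world relates to itself), so the schema is valid here.
(B) R is not reflexive (not w1 R w1), so the schema fails here.
(C) R is reflexive (each world relates to itself), so the schema is valid here.
(D) R is not reflexive (not w0 R w0), so the schema fails here.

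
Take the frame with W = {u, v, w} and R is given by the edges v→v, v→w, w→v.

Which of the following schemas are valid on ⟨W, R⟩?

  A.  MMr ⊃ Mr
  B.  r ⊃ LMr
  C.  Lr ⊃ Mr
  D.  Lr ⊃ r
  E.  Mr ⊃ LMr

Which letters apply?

R is not reflexive: not u R u.
R is symmetric: every R-edge is matched by its reverse.
R is not transitive: w R v and v R w but not w R w.
R is not euclidean: v R w and v R w but not w R w.
R is not serial: u has no R-successor.
(A) the dual of axiom 4: valid iff R is transitive. R is not transitive — not valid.
(B) r ⊃ LMr (axiom B) characterises the symmetric frames. R is symmetric — valid.
(C) Lr ⊃ Mr is axiom D; it is valid on a frame exactly when R is serial. R is not serial, so not valid.
(D) Lr ⊃ r is axiom T; it is valid on a frame exactly when R is reflexive. R is not reflexive, so not valid.
(E) axiom 5: valid iff R is euclidean. R is not euclidean — not valid.

B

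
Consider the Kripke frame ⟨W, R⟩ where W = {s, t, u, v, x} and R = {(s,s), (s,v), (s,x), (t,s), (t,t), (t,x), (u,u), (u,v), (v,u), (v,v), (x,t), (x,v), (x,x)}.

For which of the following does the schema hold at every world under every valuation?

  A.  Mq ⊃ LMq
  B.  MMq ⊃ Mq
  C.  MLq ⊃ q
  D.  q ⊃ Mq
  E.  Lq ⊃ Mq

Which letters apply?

R is reflexive: each world relates to itself.
R is not symmetric: s R v but not v R s.
R is not transitive: s R v and v R u but not s R u.
R is not euclidean: s R v and s R s but not v R s.
R is serial: every world has an R-successor.
(A) Mq ⊃ LMq is axiom 5; it is valid on a frame exactly when R is euclidean. R is not euclidean, so not valid.
(B) MMq ⊃ Mq (the dual of axiom 4) characterises the transitive frames. R is not transitive — not valid.
(C) MLq ⊃ q is the dual of axiom B; it is valid on a frame exactly when R is symmetric. R is not symmetric, so not valid.
(D) q ⊃ Mq is the dual of axiom T; it is valid on a frame exactly when R is reflexive. R is reflexive, so valid.
(E) Lq ⊃ Mq is axiom D; it is valid on a frame exactly when R is serial. R is serial, so valid.

D, E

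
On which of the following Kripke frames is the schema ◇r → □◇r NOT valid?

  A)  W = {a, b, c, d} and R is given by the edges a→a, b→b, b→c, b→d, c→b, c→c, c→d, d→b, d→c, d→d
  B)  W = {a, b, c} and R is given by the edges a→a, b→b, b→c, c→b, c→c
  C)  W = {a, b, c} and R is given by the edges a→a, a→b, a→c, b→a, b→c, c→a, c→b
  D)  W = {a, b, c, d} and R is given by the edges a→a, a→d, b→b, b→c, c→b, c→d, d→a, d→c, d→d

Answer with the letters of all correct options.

The schema ◇r → □◇r is axiom 5; it is valid on a frame iff R is euclidean.
(A) R is euclidean (any two R-successors of the same world are R-related), so the schema is valid here.
(B) R is euclidean (any two R-successors of the same world are R-related), so the schema is valid here.
(C) R is not euclidean (a R b and a R b but not b R b), so the schema fails here.
(D) R is not euclidean (c R b and c R d but not b R d), so the schema fails here.

C, D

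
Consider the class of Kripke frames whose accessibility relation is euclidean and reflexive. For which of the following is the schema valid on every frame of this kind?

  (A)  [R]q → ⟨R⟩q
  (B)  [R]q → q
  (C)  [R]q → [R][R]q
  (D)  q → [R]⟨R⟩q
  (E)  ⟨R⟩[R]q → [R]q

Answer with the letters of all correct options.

A, B, C, D, E

A reflexive euclidean relation is also symmetric (from wRw and wRv the euclidean condition gives vRw) and hence transitive; it is an equivalence relation.
(A) [R]q → ⟨R⟩q (axiom D) characterises the serial frames. Every such R is serial — valid.
(B) [R]q → q is axiom T, which corresponds to reflexivity. Every such R is reflexive — valid.
(C) [R]q → [R][R]q is axiom 4; it is valid on a frame exactly when R is transitive. Every such R is transitive, so valid.
(D) q → [R]⟨R⟩q is axiom B; it is valid on a frame exactly when R is symmetric. Every such R is symmetric, so valid.
(E) ⟨R⟩[R]q → [R]q is the dual of axiom 5; it is valid on a frame exactly when R is euclidean. Every such R is euclidean, so valid.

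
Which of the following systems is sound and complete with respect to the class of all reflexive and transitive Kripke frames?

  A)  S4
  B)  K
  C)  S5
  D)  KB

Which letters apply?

A

(A) S4 is determined by exactly this class.
(B) K is determined by the class of arbitrary frames.
(C) S5 is determined by the class of reflexive, symmetric, and transitive frames.
(D) KB is determined by the class of symmetric frames.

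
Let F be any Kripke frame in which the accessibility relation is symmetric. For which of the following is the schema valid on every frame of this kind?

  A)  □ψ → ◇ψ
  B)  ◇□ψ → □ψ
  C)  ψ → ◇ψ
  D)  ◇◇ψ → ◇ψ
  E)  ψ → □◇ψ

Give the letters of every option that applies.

E

(A) □ψ → ◇ψ is axiom D; it is valid on a frame exactly when R is serial. Such an R need not be serial, so not valid.
(B) the dual of axiom 5: valid iff R is euclidean. Such an R need not be euclidean — not valid.
(C) the dual of axiom T: valid iff R is reflexive. Such an R need not be reflexive — not valid.
(D) ◇◇ψ → ◇ψ (the dual of axiom 4) characterises the transitive frames. Such an R need not be transitive — not valid.
(E) ψ → □◇ψ (axiom B) characterises the symmetric frames. Every such R is symmetric — valid.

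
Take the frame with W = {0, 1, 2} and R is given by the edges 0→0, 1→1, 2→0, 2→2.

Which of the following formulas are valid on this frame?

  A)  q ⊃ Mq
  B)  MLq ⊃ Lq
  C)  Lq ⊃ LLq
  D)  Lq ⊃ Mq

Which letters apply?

R is reflexive: each world relates to itself.
R is transitive: R is closed under composition.
R is not euclidean: 2 R 0 and 2 R 2 but not 0 R 2.
R is serial: every world has an R-successor.
(A) q ⊃ Mq is the dual of axiom T, which corresponds to reflexivity. R is reflexive — valid.
(B) MLq ⊃ Lq is the dual of axiom 5; it is valid on a frame exactly when R is euclidean. R is not euclidean, so not valid.
(C) Lq ⊃ LLq is axiom 4; it is valid on a frame exactly when R is transitive. R is transitive, so valid.
(D) Lq ⊃ Mq is axiom D; it is valid on a frame exactly when R is serial. R is serial, so valid.

A, C, D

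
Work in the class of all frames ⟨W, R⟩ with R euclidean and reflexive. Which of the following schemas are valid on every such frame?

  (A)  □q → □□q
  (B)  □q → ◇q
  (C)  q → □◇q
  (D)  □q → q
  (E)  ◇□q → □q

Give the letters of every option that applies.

A reflexive euclidean relation is also symmetric (from wRw and wRv the euclidean condition gives vRw) and hence transitive; it is an equivalence relation.
(A) axiom 4: valid iff R is transitive. Every such R is transitive — valid.
(B) □q → ◇q (axiom D) characterises the serial frames. Every such R is serial — valid.
(C) q → □◇q (axiom B) characterises the symmetric frames. Every such R is symmetric — valid.
(D) □q → q is axiom T; it is valid on a frame exactly when R is reflexive. Every such R is reflexive, so valid.
(E) the dual of axiom 5: valid iff R is euclidean. Every such R is euclidean — valid.

A, B, C, D, E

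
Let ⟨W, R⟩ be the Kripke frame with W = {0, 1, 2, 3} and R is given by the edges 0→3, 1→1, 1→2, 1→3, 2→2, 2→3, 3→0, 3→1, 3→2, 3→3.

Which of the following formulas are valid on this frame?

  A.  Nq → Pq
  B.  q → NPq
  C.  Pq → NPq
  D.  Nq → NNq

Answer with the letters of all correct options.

A

R is not symmetric: 1 R 2 but not 2 R 1.
R is not transitive: 0 R 3 and 3 R 0 but not 0 R 0.
R is not euclidean: 1 R 2 and 1 R 1 but not 2 R 1.
R is serial: every world has an R-successor.
(A) Nq → Pq is axiom D; it is valid on a frame exactly when R is serial. R is serial, so valid.
(B) axiom B: valid iff R is symmetric. R is not symmetric — not valid.
(C) axiom 5: valid iff R is euclidean. R is not euclidean — not valid.
(D) Nq → NNq (axiom 4) characterises the transitive frames. R is not transitive — not valid.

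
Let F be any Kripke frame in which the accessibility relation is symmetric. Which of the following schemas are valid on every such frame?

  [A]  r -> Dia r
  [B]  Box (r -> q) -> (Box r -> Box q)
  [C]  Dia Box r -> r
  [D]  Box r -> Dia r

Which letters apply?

(A) r -> Dia r is the dual of axiom T, which corresponds to reflexivity. Such an R need not be reflexive — not valid.
(B) Box (r -> q) -> (Box r -> Box q) is axiom K, valid on every Kripke frame — valid.
(C) Dia Box r -> r (the dual of axiom B) characterises the symmetric frames. Every such R is symmetric — valid.
(D) Box r -> Dia r (axiom D) characterises the serial frames. Such an R need not be serial — not valid.

B, C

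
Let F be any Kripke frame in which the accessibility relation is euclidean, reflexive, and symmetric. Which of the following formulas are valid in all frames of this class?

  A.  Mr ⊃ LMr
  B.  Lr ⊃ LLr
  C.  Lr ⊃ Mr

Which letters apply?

A relation that is euclidean, reflexive, and symmetric is also serial and transitive.
(A) Mr ⊃ LMr is axiom 5, which corresponds to the euclidean property. Every such R is euclidean — valid.
(B) Lr ⊃ LLr is axiom 4; it is valid on a frame exactly when R is transitive. Every such R is transitive, so valid.
(C) Lr ⊃ Mr is axiom D, which corresponds to seriality. Every such R is serial — valid.

A, B, C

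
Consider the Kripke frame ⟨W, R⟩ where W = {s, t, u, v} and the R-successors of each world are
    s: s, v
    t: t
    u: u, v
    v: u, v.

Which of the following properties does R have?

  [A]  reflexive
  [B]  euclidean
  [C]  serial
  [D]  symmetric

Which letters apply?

(A) reflexive: each world relates to itself.
(B) not euclidean: s R v and s R s but not v R s.
(C) serial: every world has an R-successor.
(D) not symmetric: s R v but not v R s.

A, C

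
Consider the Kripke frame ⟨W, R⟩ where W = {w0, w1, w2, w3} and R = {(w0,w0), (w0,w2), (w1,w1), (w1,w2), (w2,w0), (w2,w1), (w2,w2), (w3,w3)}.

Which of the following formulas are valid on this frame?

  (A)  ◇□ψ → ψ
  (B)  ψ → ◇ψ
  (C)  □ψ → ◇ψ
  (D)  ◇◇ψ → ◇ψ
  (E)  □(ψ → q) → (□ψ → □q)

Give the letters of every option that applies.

R is reflexive: each world relates to itself.
R is symmetric: every R-edge is matched by its reverse.
R is not transitive: w0 R w2 and w2 R w1 but not w0 R w1.
R is serial: every world has an R-successor.
(A) ◇□ψ → ψ (the dual of axiom B) characterises the symmetric frames. R is symmetric — valid.
(B) ψ → ◇ψ is the dual of axiom T; it is valid on a frame exactly when R is reflexive. R is reflexive, so valid.
(C) □ψ → ◇ψ is axiom D; it is valid on a frame exactly when R is serial. R is serial, so valid.
(D) ◇◇ψ → ◇ψ is the dual of axiom 4, which corresponds to transitivity. R is not transitive — not valid.
(E) □(ψ → q) → (□ψ → □q) is axiom K, valid on every Kripke frame — valid.

A, B, C, E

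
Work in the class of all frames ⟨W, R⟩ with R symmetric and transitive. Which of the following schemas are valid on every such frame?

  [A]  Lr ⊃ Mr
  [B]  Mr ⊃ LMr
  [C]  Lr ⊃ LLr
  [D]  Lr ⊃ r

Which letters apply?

A symmetric transitive relation is euclidean (uRv and uRw give vRu by symmetry, then vRw by transitivity).
(A) axiom D: valid iff R is serial. Such an R need not be serial — not valid.
(B) Mr ⊃ LMr (axiom 5) characterises the euclidean frames. Every such R is euclidean — valid.
(C) axiom 4: valid iff R is transitive. Every such R is transitive — valid.
(D) Lr ⊃ r (axiom T) characterises the reflexive frames. Such an R need not be reflexive — not valid.

B, C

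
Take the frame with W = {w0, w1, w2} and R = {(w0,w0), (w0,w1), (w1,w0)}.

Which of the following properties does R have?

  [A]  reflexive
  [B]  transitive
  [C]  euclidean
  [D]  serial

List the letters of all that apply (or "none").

(A) not reflexive: not w1 R w1.
(B) not transitive: w1 R w0 and w0 R w1 but not w1 R w1.
(C) not euclidean: w0 R w1 and w0 R w1 but not w1 R w1.
(D) not serial: w2 has no R-successor.

none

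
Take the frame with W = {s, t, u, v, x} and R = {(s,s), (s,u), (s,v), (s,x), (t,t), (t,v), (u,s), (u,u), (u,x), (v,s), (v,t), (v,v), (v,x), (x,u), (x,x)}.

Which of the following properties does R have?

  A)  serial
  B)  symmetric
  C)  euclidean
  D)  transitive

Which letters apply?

(A) serial: every world has an R-successor.
(B) not symmetric: s R x but not x R s.
(C) not euclidean: s R u and s R v but not u R v.
(D) not transitive: s R v and v R t but not s R t.

A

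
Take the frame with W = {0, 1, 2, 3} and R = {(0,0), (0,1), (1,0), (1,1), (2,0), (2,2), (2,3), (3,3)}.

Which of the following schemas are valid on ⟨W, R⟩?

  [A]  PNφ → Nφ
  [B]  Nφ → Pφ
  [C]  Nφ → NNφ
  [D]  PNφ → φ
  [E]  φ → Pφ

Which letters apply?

B, E

R is reflexive: each world relates to itself.
R is not symmetric: 2 R 0 but not 0 R 2.
R is not transitive: 2 R 0 and 0 R 1 but not 2 R 1.
R is not euclidean: 2 R 0 and 2 R 2 but not 0 R 2.
R is serial: every world has an R-successor.
(A) PNφ → Nφ is the dual of axiom 5; it is valid on a frame exactly when R is euclidean. R is not euclidean, so not valid.
(B) axiom D: valid iff R is serial. R is serial — valid.
(C) Nφ → NNφ (axiom 4) characterises the transitive frames. R is not transitive — not valid.
(D) PNφ → φ is the dual of axiom B; it is valid on a frame exactly when R is symmetric. R is not symmetric, so not valid.
(E) φ → Pφ is the dual of axiom T; it is valid on a frame exactly when R is reflexive. R is reflexive, so valid.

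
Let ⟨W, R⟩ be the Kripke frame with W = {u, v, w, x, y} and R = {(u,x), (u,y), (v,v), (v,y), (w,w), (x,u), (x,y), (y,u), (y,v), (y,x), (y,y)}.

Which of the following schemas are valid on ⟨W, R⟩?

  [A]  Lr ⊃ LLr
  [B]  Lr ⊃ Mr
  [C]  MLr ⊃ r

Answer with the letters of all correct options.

B, C

R is symmetric: every R-edge is matched by its reverse.
R is not transitive: u R x and x R u but not u R u.
R is serial: every world has an R-successor.
(A) Lr ⊃ LLr is axiom 4, which corresponds to transitivity. R is not transitive — not valid.
(B) Lr ⊃ Mr (axiom D) characterises the serial frames. R is serial — valid.
(C) MLr ⊃ r is the dual of axiom B, which corresponds to symmetry. R is symmetric — valid.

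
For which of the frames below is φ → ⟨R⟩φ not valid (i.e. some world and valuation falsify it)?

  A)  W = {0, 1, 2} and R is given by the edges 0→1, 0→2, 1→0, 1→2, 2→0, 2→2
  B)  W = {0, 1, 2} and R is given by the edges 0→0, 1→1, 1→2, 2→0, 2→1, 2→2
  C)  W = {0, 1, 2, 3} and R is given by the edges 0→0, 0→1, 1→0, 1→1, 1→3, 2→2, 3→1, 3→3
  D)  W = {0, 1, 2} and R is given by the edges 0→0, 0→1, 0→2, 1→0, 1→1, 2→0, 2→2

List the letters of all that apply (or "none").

A

The schema φ → ⟨R⟩φ is the dual of axiom T; it is valid on a frame iff R is reflexive.
(A) R is not reflexive (not 0 R 0), so the schema fails here.
(B) R is reflexive (each world relates to itself), so the schema is valid here.
(C) R is reflexive (each world relates to itself), so the schema is valid here.
(D) R is reflexive (each world relates to itself), so the schema is valid here.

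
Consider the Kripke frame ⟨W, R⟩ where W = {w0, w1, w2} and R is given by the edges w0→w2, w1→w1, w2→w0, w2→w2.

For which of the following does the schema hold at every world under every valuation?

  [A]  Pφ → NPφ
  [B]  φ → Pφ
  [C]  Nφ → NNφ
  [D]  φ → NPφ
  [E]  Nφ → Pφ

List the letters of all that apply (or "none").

R is not reflexive: not w0 R w0.
R is symmetric: every R-edge is matched by its reverse.
R is not transitive: w0 R w2 and w2 R w0 but not w0 R w0.
R is not euclidean: w2 R w0 and w2 R w0 but not w0 R w0.
R is serial: every world has an R-successor.
(A) axiom 5: valid iff R is euclidean. R is not euclidean — not valid.
(B) φ → Pφ is the dual of axiom T; it is valid on a frame exactly when R is reflexive. R is not reflexive, so not valid.
(C) Nφ → NNφ is axiom 4, which corresponds to transitivity. R is not transitive — not valid.
(D) axiom B: valid iff R is symmetric. R is symmetric — valid.
(E) Nφ → Pφ is axiom D; it is valid on a frame exactly when R is serial. R is serial, so valid.

D, E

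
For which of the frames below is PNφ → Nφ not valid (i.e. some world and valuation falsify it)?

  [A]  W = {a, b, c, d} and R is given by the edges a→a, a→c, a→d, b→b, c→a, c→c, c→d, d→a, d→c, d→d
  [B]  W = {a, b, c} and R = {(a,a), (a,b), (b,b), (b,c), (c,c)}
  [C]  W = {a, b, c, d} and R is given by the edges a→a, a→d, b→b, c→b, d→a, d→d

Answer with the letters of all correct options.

B

The schema PNφ → Nφ is the dual of axiom 5; it is valid on a frame iff R is euclidean.
(A) R is euclidean (any two R-successors of the same world are R-related), so the schema is valid here.
(B) R is not euclidean (a R b and a R a but not b R a), so the schema fails here.
(C) R is euclidean (any two R-successors of the same world are R-related), so the schema is valid here.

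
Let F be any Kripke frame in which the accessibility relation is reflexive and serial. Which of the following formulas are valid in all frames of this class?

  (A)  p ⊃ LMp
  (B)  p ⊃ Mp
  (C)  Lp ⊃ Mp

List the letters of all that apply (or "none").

B, C

(A) p ⊃ LMp (axiom B) characterises the symmetric frames. Such an R need not be symmetric — not valid.
(B) p ⊃ Mp (the dual of axiom T) characterises the reflexive frames. Every such R is reflexive — valid.
(C) Lp ⊃ Mp is axiom D; it is valid on a frame exactly when R is serial. Every such R is serial, so valid.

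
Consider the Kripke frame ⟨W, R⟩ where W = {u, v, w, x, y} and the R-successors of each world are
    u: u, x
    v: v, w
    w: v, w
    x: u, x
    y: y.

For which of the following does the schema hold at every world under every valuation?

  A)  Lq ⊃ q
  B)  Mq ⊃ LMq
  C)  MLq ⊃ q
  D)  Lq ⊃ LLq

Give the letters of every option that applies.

A, B, C, D

R is reflexive: each world relates to itself.
R is symmetric: every R-edge is matched by its reverse.
R is transitive: R is closed under composition.
R is euclidean: any two R-successors of the same world are R-related.
(A) Lq ⊃ q is axiom T, which corresponds to reflexivity. R is reflexive — valid.
(B) Mq ⊃ LMq is axiom 5; it is valid on a frame exactly when R is euclidean. R is euclidean, so valid.
(C) MLq ⊃ q (the dual of axiom B) characterises the symmetric frames. R is symmetric — valid.
(D) Lq ⊃ LLq is axiom 4, which corresponds to transitivity. R is transitive — valid.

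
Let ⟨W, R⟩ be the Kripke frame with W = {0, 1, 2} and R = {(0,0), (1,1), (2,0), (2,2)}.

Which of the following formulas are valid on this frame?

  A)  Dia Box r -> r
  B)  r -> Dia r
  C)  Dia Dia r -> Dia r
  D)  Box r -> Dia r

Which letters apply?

B, C, D

R is reflexive: each world relates to itself.
R is not symmetric: 2 R 0 but not 0 R 2.
R is transitive: R is closed under composition.
R is serial: every world has an R-successor.
(A) Dia Box r -> r is the dual of axiom B, which corresponds to symmetry. R is not symmetric — not valid.
(B) r -> Dia r (the dual of axiom T) characterises the reflexive frames. R is reflexive — valid.
(C) the dual of axiom 4: valid iff R is transitive. R is transitive — valid.
(D) axiom D: valid iff R is serial. R is serial — valid.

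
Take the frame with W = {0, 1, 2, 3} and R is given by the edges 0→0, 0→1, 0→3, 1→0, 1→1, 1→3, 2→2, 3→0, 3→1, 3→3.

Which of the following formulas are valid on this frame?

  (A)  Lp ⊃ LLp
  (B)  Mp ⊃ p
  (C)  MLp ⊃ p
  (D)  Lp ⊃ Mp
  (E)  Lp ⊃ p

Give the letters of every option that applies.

A, C, D, E

R is reflexive: each world relates to itself.
R is symmetric: every R-edge is matched by its reverse.
R is transitive: R is closed under composition.
R is serial: every world has an R-successor.
R is not a subset of the identity: 0 R 1 with 0 ≠ 1.
(A) axiom 4: valid iff R is transitive. R is transitive — valid.
(B) Mp ⊃ p (the converse of T) corresponds to R being a subset of the identity. Here R ⊄ identity, so not valid.
(C) MLp ⊃ p is the dual of axiom B, which corresponds to symmetry. R is symmetric — valid.
(D) Lp ⊃ Mp (axiom D) characterises the serial frames. R is serial — valid.
(E) axiom T: valid iff R is reflexive. R is reflexive — valid.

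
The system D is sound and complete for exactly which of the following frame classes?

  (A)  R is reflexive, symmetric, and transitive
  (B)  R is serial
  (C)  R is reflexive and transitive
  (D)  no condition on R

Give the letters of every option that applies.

B

(A) this class determines S5, not D.
(B) D is sound and complete for exactly this class.
(C) this class determines S4, not D.
(D) this class determines K, not D.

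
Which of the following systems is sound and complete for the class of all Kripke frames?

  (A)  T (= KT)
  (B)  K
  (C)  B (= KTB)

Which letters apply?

B

(A) T (= KT) is determined by the class of reflexive frames.
(B) K is determined by exactly this class.
(C) B (= KTB) is determined by the class of reflexive and symmetric frames.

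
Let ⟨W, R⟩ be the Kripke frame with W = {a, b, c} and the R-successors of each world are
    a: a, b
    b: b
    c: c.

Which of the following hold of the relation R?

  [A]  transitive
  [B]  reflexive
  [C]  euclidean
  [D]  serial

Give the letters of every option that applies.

(A) transitive: R is closed under composition.
(B) reflexive: each world relates to itself.
(C) not euclidean: a R b and a R a but not b R a.
(D) serial: every world has an R-successor.

A, B, D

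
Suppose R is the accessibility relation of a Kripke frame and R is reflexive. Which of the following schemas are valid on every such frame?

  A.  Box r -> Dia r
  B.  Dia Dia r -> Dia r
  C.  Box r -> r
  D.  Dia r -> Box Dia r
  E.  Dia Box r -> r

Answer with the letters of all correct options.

A reflexive relation is serial.
(A) axiom D: valid iff R is serial. Every such R is serial — valid.
(B) Dia Dia r -> Dia r is the dual of axiom 4; it is valid on a frame exactly when R is transitive. Such an R need not be transitive, so not valid.
(C) Box r -> r is axiom T; it is valid on a frame exactly when R is reflexive. Every such R is reflexive, so valid.
(D) Dia r -> Box Dia r (axiom 5) characterises the euclidean frames. Such an R need not be euclidean — not valid.
(E) Dia Box r -> r is the dual of axiom B; it is valid on a frame exactly when R is symmetric. Such an R need not be symmetric, so not valid.

A, C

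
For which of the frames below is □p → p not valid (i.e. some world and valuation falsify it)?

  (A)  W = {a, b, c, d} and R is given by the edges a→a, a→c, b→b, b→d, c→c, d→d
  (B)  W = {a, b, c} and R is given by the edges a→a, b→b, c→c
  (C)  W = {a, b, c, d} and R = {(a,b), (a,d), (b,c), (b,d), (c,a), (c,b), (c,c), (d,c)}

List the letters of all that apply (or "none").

The schema □p → p is axiom T; it is valid on a frame iff R is reflexive.
(A) R is reflexive (each world relates to itself), so the schema is valid here.
(B) R is reflexive (each world relates to itself), so the schema is valid here.
(C) R is not reflexive (not a R a), so the schema fails here.

C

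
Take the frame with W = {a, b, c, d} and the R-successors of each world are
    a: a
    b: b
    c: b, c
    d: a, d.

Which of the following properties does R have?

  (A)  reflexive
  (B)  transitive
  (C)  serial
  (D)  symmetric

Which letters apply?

A, B, C

(A) reflexive: each world relates to itself.
(B) transitive: R is closed under composition.
(C) serial: every world has an R-successor.
(D) not symmetric: c R b but not b R c.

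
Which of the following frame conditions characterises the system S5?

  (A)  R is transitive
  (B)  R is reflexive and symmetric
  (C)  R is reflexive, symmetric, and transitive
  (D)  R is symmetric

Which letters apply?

C

(A) this class determines K4, not S5.
(B) this class determines B (= KTB), not S5.
(C) S5 is sound and complete for exactly this class.
(D) this class determines KB, not S5.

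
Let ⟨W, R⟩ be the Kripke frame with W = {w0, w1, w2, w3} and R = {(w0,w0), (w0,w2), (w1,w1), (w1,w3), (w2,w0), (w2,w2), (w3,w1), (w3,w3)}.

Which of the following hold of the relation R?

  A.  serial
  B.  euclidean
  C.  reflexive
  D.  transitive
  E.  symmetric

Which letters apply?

A, B, C, D, E

(A) serial: every world has an R-successor.
(B) euclidean: any two R-successors of the same world are R-related.
(C) reflexive: each world relates to itself.
(D) transitive: R is closed under composition.
(E) symmetric: every R-edge is matched by its reverse.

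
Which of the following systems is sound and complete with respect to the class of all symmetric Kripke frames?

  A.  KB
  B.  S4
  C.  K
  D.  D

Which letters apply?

A

(A) KB is determined by exactly this class.
(B) S4 is determined by the class of reflexive and transitive frames.
(C) K is determined by the class of arbitrary frames.
(D) D is determined by the class of serial frames.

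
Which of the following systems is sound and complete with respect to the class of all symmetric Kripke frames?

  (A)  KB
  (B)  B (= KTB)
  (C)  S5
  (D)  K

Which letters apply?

(A) KB is determined by exactly this class.
(B) B (= KTB) is determined by the class of reflexive and symmetric frames.
(C) S5 is determined by the class of reflexive, symmetric, and transitive frames.
(D) K is determined by the class of arbitrary frames.

A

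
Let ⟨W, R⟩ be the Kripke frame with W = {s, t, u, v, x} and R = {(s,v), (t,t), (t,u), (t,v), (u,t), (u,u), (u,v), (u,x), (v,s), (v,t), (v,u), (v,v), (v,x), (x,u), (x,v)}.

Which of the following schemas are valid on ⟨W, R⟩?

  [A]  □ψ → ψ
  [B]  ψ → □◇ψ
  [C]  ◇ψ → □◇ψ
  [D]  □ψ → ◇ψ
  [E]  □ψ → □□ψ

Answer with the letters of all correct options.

B, D

R is not reflexive: not s R s.
R is symmetric: every R-edge is matched by its reverse.
R is not transitive: s R v and v R s but not s R s.
R is not euclidean: u R t and u R x but not t R x.
R is serial: every world has an R-successor.
(A) axiom T: valid iff R is reflexive. R is not reflexive — not valid.
(B) axiom B: valid iff R is symmetric. R is symmetric — valid.
(C) ◇ψ → □◇ψ (axiom 5) characterises the euclidean frames. R is not euclidean — not valid.
(D) □ψ → ◇ψ is axiom D, which corresponds to seriality. R is serial — valid.
(E) □ψ → □□ψ is axiom 4; it is valid on a frame exactly when R is transitive. R is not transitive, so not valid.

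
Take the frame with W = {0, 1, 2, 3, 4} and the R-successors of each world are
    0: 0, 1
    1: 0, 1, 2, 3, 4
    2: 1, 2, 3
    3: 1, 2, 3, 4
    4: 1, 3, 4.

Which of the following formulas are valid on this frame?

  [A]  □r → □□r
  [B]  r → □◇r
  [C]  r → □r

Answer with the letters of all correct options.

R is symmetric: every R-edge is matched by its reverse.
R is not transitive: 0 R 1 and 1 R 2 but not 0 R 2.
R is not a subset of the identity: 0 R 1 with 0 ≠ 1.
(A) □r → □□r is axiom 4; it is valid on a frame exactly when R is transitive. R is not transitive, so not valid.
(B) r → □◇r is axiom B; it is valid on a frame exactly when R is symmetric. R is symmetric, so valid.
(C) r → □r is equivalent to ◇p→p; it holds exactly when R ⊆ identity. Here R ⊄ identity — not valid.

B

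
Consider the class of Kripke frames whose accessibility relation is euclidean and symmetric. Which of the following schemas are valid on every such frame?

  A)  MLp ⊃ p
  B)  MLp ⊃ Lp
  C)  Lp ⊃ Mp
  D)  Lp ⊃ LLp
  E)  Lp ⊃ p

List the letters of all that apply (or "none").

A symmetric euclidean relation is transitive (uRv and vRw give vRu by symmetry, then uRw by the euclidean condition, applied at v).
(A) MLp ⊃ p (the dual of axiom B) characterises the symmetric frames. Every such R is symmetric — valid.
(B) MLp ⊃ Lp is the dual of axiom 5, which corresponds to the euclidean property. Every such R is euclidean — valid.
(C) Lp ⊃ Mp is axiom D, which corresponds to seriality. Such an R need not be serial — not valid.
(D) Lp ⊃ LLp (axiom 4) characterises the transitive frames. Every such R is transitive — valid.
(E) axiom T: valid iff R is reflexive. Such an R need not be reflexive — not valid.

A, B, D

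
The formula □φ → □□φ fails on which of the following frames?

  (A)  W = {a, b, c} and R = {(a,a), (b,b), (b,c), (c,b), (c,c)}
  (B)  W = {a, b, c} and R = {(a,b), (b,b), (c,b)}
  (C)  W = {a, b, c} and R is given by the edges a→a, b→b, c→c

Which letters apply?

none

The schema □φ → □□φ is axiom 4; it is valid on a frame iff R is transitive.
(A) R is transitive (R is closed under composition), so the schema is valid here.
(B) R is transitive (R is closed under composition), so the schema is valid here.
(C) R is transitive (R is closed under composition), so the schema is valid here.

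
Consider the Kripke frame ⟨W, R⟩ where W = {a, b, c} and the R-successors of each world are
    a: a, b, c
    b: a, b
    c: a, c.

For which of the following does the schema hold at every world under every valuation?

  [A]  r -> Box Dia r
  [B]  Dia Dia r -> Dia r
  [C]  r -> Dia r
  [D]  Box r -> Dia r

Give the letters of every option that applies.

R is reflexive: each world relates to itself.
R is symmetric: every R-edge is matched by its reverse.
R is not transitive: b R a and a R c but not b R c.
R is serial: every world has an R-successor.
(A) r -> Box Dia r is axiom B; it is valid on a frame exactly when R is symmetric. R is symmetric, so valid.
(B) Dia Dia r -> Dia r is the dual of axiom 4; it is valid on a frame exactly when R is transitive. R is not transitive, so not valid.
(C) the dual of axiom T: valid iff R is reflexive. R is reflexive — valid.
(D) Box r -> Dia r (axiom D) characterises the serial frames. R is serial — valid.

A, C, D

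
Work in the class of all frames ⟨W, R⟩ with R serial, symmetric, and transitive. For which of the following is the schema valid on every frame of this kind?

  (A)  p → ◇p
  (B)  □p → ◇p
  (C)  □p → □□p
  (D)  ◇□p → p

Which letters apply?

A, B, C, D

A serial symmetric transitive relation is reflexive (take any v with uRv; symmetry gives vRu and transitivity gives uRu), hence an equivalence relation.
(A) p → ◇p is the dual of axiom T; it is valid on a frame exactly when R is reflexive. Every such R is reflexive, so valid.
(B) □p → ◇p (axiom D) characterises the serial frames. Every such R is serial — valid.
(C) □p → □□p (axiom 4) characterises the transitive frames. Every such R is transitive — valid.
(D) the dual of axiom B: valid iff R is symmetric. Every such R is symmetric — valid.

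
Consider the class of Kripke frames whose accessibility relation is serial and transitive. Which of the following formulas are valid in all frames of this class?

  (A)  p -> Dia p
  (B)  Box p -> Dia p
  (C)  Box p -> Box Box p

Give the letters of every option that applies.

B, C

(A) p -> Dia p is the dual of axiom T, which corresponds to reflexivity. Such an R need not be reflexive — not valid.
(B) axiom D: valid iff R is serial. Every such R is serial — valid.
(C) Box p -> Box Box p is axiom 4, which corresponds to transitivity. Every such R is transitive — valid.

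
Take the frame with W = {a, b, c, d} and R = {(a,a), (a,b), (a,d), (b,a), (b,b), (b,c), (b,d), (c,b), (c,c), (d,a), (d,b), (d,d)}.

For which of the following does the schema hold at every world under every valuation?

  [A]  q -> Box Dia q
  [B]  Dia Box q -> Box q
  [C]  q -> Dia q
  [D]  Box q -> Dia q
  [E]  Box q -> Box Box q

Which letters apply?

R is reflexive: each world relates to itself.
R is symmetric: every R-edge is matched by its reverse.
R is not transitive: a R b and b R c but not a R c.
R is not euclidean: b R a and b R c but not a R c.
R is serial: every world has an R-successor.
(A) axiom B: valid iff R is symmetric. R is symmetric — valid.
(B) Dia Box q -> Box q is the dual of axiom 5; it is valid on a frame exactly when R is euclidean. R is not euclidean, so not valid.
(C) q -> Dia q is the dual of axiom T, which corresponds to reflexivity. R is reflexive — valid.
(D) Box q -> Dia q is axiom D; it is valid on a frame exactly when R is serial. R is serial, so valid.
(E) Box q -> Box Box q is axiom 4, which corresponds to transitivity. R is not transitive — not valid.

A, C, D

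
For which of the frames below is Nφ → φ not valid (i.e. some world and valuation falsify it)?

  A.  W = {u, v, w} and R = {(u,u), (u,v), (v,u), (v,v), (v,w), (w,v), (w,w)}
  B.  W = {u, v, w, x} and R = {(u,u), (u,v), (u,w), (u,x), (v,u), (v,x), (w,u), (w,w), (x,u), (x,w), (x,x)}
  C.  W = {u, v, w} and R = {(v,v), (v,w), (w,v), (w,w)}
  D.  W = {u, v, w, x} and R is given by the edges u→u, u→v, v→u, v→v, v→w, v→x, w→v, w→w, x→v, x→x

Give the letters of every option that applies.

B, C

The schema Nφ → φ is axiom T; it is valid on a frame iff R is reflexive.
(A) R is reflexive (each world relates to itself), so the schema is valid here.
(B) R is not reflexive (not v R v), so the schema fails here.
(C) R is not reflexive (not u R u), so the schema fails here.
(D) R is reflexive (each world relates to itself), so the schema is valid here.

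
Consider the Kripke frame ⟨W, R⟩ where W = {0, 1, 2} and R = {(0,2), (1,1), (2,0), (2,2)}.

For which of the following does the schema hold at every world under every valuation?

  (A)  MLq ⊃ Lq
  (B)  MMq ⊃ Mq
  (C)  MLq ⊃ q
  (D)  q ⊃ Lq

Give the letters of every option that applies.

C

R is symmetric: every R-edge is matched by its reverse.
R is not transitive: 0 R 2 and 2 R 0 but not 0 R 0.
R is not euclidean: 2 R 0 and 2 R 0 but not 0 R 0.
R is not a subset of the identity: 0 R 2 with 0 ≠ 2.
(A) MLq ⊃ Lq is the dual of axiom 5; it is valid on a frame exactly when R is euclidean. R is not euclidean, so not valid.
(B) the dual of axiom 4: valid iff R is transitive. R is not transitive — not valid.
(C) MLq ⊃ q is the dual of axiom B, which corresponds to symmetry. R is symmetric — valid.
(D) q ⊃ Lq (equivalent to ◇p→p) corresponds to R being a subset of the identity. Here R ⊄ identity, so not valid.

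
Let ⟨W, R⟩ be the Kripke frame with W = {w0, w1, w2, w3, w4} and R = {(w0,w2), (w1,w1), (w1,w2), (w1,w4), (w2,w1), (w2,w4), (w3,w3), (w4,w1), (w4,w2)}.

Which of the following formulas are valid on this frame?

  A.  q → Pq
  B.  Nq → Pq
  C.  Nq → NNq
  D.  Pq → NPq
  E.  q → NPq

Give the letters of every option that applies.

B

R is not reflexive: not w0 R w0.
R is not symmetric: w0 R w2 but not w2 R w0.
R is not transitive: w0 R w2 and w2 R w1 but not w0 R w1.
R is not euclidean: w0 R w2 and w0 R w2 but not w2 R w2.
R is serial: every world has an R-successor.
(A) q → Pq is the dual of axiom T, which corresponds to reflexivity. R is not reflexive — not valid.
(B) Nq → Pq is axiom D; it is valid on a frame exactly when R is serial. R is serial, so valid.
(C) Nq → NNq (axiom 4) characterises the transitive frames. R is not transitive — not valid.
(D) axiom 5: valid iff R is euclidean. R is not euclidean — not valid.
(E) q → NPq (axiom B) characterises the symmetric frames. R is not symmetric — not valid.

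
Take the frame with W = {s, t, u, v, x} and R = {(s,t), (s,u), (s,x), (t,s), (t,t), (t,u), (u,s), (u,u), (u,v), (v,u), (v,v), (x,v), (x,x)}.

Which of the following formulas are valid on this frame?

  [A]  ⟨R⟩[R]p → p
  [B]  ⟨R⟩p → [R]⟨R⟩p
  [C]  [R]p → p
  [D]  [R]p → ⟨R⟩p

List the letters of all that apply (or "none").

D

R is not reflexive: not s R s.
R is not symmetric: s R x but not x R s.
R is not euclidean: s R t and s R x but not t R x.
R is serial: every world has an R-successor.
(A) ⟨R⟩[R]p → p is the dual of axiom B, which corresponds to symmetry. R is not symmetric — not valid.
(B) ⟨R⟩p → [R]⟨R⟩p (axiom 5) characterises the euclidean frames. R is not euclidean — not valid.
(C) [R]p → p (axiom T) characterises the reflexive frames. R is not reflexive — not valid.
(D) [R]p → ⟨R⟩p is axiom D, which corresponds to seriality. R is serial — valid.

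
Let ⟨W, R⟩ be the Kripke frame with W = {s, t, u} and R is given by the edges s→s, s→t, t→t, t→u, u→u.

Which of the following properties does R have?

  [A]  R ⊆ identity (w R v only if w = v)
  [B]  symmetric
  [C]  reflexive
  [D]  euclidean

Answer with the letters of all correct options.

C

(A) not ⊆ identity: s R t with s ≠ t.
(B) not symmetric: s R t but not t R s.
(C) reflexive: each world relates to itself.
(D) not euclidean: s R t and s R s but not t R s.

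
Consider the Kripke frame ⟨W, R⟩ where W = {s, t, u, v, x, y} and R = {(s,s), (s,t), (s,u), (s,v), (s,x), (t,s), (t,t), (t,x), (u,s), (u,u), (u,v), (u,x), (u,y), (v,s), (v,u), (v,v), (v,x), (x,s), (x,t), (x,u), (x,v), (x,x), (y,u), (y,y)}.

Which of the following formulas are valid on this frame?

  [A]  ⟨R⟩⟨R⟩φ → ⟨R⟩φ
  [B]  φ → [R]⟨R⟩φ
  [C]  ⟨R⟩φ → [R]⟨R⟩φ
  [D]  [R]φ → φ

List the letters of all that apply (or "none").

B, D

R is reflexive: each world relates to itself.
R is symmetric: every R-edge is matched by its reverse.
R is not transitive: s R u and u R y but not s R y.
R is not euclidean: s R t and s R u but not t R u.
(A) ⟨R⟩⟨R⟩φ → ⟨R⟩φ is the dual of axiom 4, which corresponds to transitivity. R is not transitive — not valid.
(B) φ → [R]⟨R⟩φ is axiom B, which corresponds to symmetry. R is symmetric — valid.
(C) axiom 5: valid iff R is euclidean. R is not euclidean — not valid.
(D) [R]φ → φ is axiom T, which corresponds to reflexivity. R is reflexive — valid.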